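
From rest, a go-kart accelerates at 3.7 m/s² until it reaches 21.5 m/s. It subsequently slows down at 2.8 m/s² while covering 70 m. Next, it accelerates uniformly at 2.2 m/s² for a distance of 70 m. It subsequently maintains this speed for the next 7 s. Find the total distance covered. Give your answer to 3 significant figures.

Phase 1 (accelerating): v₀ = 0 m/s, a = 3.7 m/s².
v = v₀ + at → t = (21.5 − 0) / 3.7 = 5.81 s
v² = v₀² + 2aΔx → Δx = (21.5² − 0²)/(2·3.7) = 62.5 m

Phase 2 (decelerating): v₀ = 21.5 m/s, a = -2.8 m/s².
v² = v₀² + 2aΔx = 21.5² + 2·-2.8·70 = 70.2 → v = 8.38 m/s
t = (v − v₀)/a = (8.38 − 21.5)/-2.8 = 4.69 s

Phase 3 (accelerating): v₀ = 8.38 m/s, a = 2.2 m/s².
v² = v₀² + 2aΔx = 8.38² + 2·2.2·70 = 378 → v = 19.4 m/s
t = (v − v₀)/a = (19.4 − 8.38)/2.2 = 5.03 s

Phase 4 (constant speed): v₀ = 19.4 m/s, a = 0 m/s².
v = v₀ + at = 19.4 + (0)(7) = 19.4 m/s
Δx = v₀t + ½at² = 19.4·7 + 0.5·0·7² = 136 m
Total distance = 62.5 + 70.0 + 70.0 + 136 = 339 m

339 m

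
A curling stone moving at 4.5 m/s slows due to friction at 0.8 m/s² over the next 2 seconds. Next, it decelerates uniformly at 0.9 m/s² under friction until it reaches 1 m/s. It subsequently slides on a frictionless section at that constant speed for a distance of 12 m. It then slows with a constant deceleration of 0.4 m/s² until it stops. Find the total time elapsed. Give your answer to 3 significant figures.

Phase 1 (decelerating): v₀ = 4.50 m/s, a = -0.8 m/s².
v = v₀ + at = 4.50 + (-0.8)(2) = 2.90 m/s
Δx = v₀t + ½at² = 4.50·2 + 0.5·-0.8·2² = 7.40 m

Phase 2 (decelerating): v₀ = 2.90 m/s, a = -0.9 m/s².
v = v₀ + at → t = (1 − 2.90) / -0.9 = 2.11 s
v² = v₀² + 2aΔx → Δx = (1² − 2.90²)/(2·-0.9) = 4.12 m

Phase 3 (constant speed): v₀ = 1.00 m/s, a = 0 m/s².
Constant speed: t = d/v = 12/1.00 = 12.0 s

Phase 4 (decelerating): v₀ = 1.00 m/s, a = -0.4 m/s².
v = v₀ + at → t = (0 − 1.00) / -0.4 = 2.50 s
v² = v₀² + 2aΔx → Δx = (0² − 1.00²)/(2·-0.4) = 1.25 m
Total time = 2.00 + 2.11 + 12.0 + 2.50 = 18.6 s

18.6 s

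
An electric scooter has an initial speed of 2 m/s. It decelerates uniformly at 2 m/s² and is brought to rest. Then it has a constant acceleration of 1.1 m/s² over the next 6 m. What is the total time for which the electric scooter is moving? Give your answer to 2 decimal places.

Phase 1 (decelerating): v₀ = 2.00 m/s, a = -2 m/s².
v = v₀ + at → t = (0 − 2.00) / -2 = 1.00 s
v² = v₀² + 2aΔx → Δx = (0² − 2.00²)/(2·-2) = 1.00 m

Phase 2 (accelerating): v₀ = 0 m/s, a = 1.1 m/s².
v² = v₀² + 2aΔx = 0² + 2·1.1·6 = 13.2 → v = 3.63 m/s
t = (v − v₀)/a = (3.63 − 0)/1.1 = 3.30 s
Total time = 1.00 + 3.30 = 4.30 s

4.30 s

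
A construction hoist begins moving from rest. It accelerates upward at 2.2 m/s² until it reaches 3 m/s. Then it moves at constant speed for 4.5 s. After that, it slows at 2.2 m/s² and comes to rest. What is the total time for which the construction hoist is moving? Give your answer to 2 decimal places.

7.23 s

Phase 1 (accelerating): v₀ = 0 m/s, a = 2.2 m/s².
v = v₀ + at → t = (3 − 0) / 2.2 = 1.36 s
v² = v₀² + 2aΔx → Δx = (3² − 0²)/(2·2.2) = 2.05 m

Phase 2 (constant speed): v₀ = 3.00 m/s, a = 0 m/s².
v = v₀ + at = 3.00 + (0)(4.5) = 3.00 m/s
Δx = v₀t + ½at² = 3.00·4.5 + 0.5·0·4.5² = 13.5 m

Phase 3 (decelerating): v₀ = 3.00 m/s, a = -2.2 m/s².
v = v₀ + at → t = (0 − 3.00) / -2.2 = 1.36 s
v² = v₀² + 2aΔx → Δx = (0² − 3.00²)/(2·-2.2) = 2.05 m
Total time = 1.36 + 4.50 + 1.36 = 7.23 s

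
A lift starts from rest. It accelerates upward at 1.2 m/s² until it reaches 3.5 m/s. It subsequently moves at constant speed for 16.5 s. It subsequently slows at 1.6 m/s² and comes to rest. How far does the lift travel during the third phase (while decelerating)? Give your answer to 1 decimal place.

Phase 1 (accelerating): v₀ = 0 m/s, a = 1.2 m/s².
v = v₀ + at → t = (3.5 − 0) / 1.2 = 2.92 s
v² = v₀² + 2aΔx → Δx = (3.5² − 0²)/(2·1.2) = 5.10 m

Phase 2 (constant speed): v₀ = 3.50 m/s, a = 0 m/s².
v = v₀ + at = 3.50 + (0)(16.5) = 3.50 m/s
Δx = v₀t + ½at² = 3.50·16.5 + 0.5·0·16.5² = 57.8 m

Phase 3 (decelerating): v₀ = 3.50 m/s, a = -1.6 m/s².
v = v₀ + at → t = (0 − 3.50) / -1.6 = 2.19 s
v² = v₀² + 2aΔx → Δx = (0² − 3.50²)/(2·-1.6) = 3.83 m
Distance in phase 3 = 3.83 m

3.8 m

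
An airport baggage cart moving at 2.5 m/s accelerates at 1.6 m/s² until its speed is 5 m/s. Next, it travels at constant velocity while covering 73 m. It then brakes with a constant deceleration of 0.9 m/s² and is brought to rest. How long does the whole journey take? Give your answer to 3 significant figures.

21.7 s

Phase 1 (accelerating): v₀ = 2.50 m/s, a = 1.6 m/s².
v = v₀ + at → t = (5 − 2.50) / 1.6 = 1.56 s
v² = v₀² + 2aΔx → Δx = (5² − 2.50²)/(2·1.6) = 5.86 m

Phase 2 (constant speed): v₀ = 5.00 m/s, a = 0 m/s².
Constant speed: t = d/v = 73/5.00 = 14.6 s

Phase 3 (decelerating): v₀ = 5.00 m/s, a = -0.9 m/s².
v = v₀ + at → t = (0 − 5.00) / -0.9 = 5.56 s
v² = v₀² + 2aΔx → Δx = (0² − 5.00²)/(2·-0.9) = 13.9 m
Total time = 1.56 + 14.6 + 5.56 = 21.7 s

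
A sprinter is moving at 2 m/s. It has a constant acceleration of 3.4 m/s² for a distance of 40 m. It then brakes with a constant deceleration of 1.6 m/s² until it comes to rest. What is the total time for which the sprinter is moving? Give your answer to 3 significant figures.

14.7 s

Phase 1 (accelerating): v₀ = 2.00 m/s, a = 3.4 m/s².
v² = v₀² + 2aΔx = 2.00² + 2·3.4·40 = 276 → v = 16.6 m/s
t = (v − v₀)/a = (16.6 − 2.00)/3.4 = 4.30 s

Phase 2 (decelerating): v₀ = 16.6 m/s, a = -1.6 m/s².
v = v₀ + at → t = (0 − 16.6) / -1.6 = 10.4 s
v² = v₀² + 2aΔx → Δx = (0² − 16.6²)/(2·-1.6) = 86.2 m
Total time = 4.30 + 10.4 = 14.7 s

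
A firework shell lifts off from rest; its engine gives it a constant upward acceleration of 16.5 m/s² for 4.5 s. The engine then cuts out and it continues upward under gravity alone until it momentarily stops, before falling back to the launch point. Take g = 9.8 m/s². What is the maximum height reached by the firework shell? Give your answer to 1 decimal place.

Phase 1 (powered ascent): v₀ = 0 m/s, a = 16.5 m/s².
v = v₀ + at = 0 + (16.5)(4.5) = 74.2 m/s
Δx = v₀t + ½at² = 0·4.5 + 0.5·16.5·4.5² = 167 m

Phase 2 (coasting upward): v₀ = 74.2 m/s, a = -9.8 m/s².
v = v₀ + at → t = (0 − 74.2) / -9.8 = 7.58 s
v² = v₀² + 2aΔx → Δx = (0² − 74.2²)/(2·-9.8) = 281 m
Maximum height = 167 + 281 = 448 m

448.3 m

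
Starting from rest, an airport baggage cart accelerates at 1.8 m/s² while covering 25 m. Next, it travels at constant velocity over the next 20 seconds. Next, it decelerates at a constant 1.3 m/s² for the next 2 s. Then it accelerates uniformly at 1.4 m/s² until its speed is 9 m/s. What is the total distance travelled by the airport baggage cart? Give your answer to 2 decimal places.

243.10 m

Phase 1 (accelerating): v₀ = 0 m/s, a = 1.8 m/s².
v² = v₀² + 2aΔx = 0² + 2·1.8·25 = 90.0 → v = 9.49 m/s
t = (v − v₀)/a = (9.49 − 0)/1.8 = 5.27 s

Phase 2 (constant speed): v₀ = 9.49 m/s, a = 0 m/s².
v = v₀ + at = 9.49 + (0)(20) = 9.49 m/s
Δx = v₀t + ½at² = 9.49·20 + 0.5·0·20² = 190 m

Phase 3 (decelerating): v₀ = 9.49 m/s, a = -1.3 m/s².
v = v₀ + at = 9.49 + (-1.3)(2) = 6.89 m/s
Δx = v₀t + ½at² = 9.49·2 + 0.5·-1.3·2² = 16.4 m

Phase 4 (accelerating): v₀ = 6.89 m/s, a = 1.4 m/s².
v = v₀ + at → t = (9 − 6.89) / 1.4 = 1.51 s
v² = v₀² + 2aΔx → Δx = (9² − 6.89²)/(2·1.4) = 12.0 m
Total distance = 25.0 + 190 + 16.4 + 12.0 = 243 m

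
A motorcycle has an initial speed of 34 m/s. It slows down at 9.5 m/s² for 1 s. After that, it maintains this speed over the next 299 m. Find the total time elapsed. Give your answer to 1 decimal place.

Phase 1 (decelerating): v₀ = 34.0 m/s, a = -9.5 m/s².
v = v₀ + at = 34.0 + (-9.5)(1) = 24.5 m/s
Δx = v₀t + ½at² = 34.0·1 + 0.5·-9.5·1² = 29.2 m

Phase 2 (constant speed): v₀ = 24.5 m/s, a = 0 m/s².
Constant speed: t = d/v = 299/24.5 = 12.2 s
Total time = 1.00 + 12.2 = 13.2 s

13.2 s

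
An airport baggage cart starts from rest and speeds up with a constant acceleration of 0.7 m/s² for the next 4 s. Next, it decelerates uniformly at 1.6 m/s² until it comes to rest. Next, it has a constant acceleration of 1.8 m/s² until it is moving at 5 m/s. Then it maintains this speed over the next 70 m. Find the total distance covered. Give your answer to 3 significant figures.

85.0 m

Phase 1 (accelerating): v₀ = 0 m/s, a = 0.7 m/s².
v = v₀ + at = 0 + (0.7)(4) = 2.80 m/s
Δx = v₀t + ½at² = 0·4 + 0.5·0.7·4² = 5.60 m

Phase 2 (decelerating): v₀ = 2.80 m/s, a = -1.6 m/s².
v = v₀ + at → t = (0 − 2.80) / -1.6 = 1.75 s
v² = v₀² + 2aΔx → Δx = (0² − 2.80²)/(2·-1.6) = 2.45 m

Phase 3 (accelerating): v₀ = 0 m/s, a = 1.8 m/s².
v = v₀ + at → t = (5 − 0) / 1.8 = 2.78 s
v² = v₀² + 2aΔx → Δx = (5² − 0²)/(2·1.8) = 6.94 m

Phase 4 (constant speed): v₀ = 5.00 m/s, a = 0 m/s².
Constant speed: t = d/v = 70/5.00 = 14.0 s
Total distance = 5.60 + 2.45 + 6.94 + 70.0 = 85.0 m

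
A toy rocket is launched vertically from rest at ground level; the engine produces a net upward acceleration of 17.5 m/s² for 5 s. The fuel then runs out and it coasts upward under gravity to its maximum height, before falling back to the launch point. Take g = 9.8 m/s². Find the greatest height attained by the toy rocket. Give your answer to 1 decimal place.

Phase 1 (powered ascent): v₀ = 0 m/s, a = 17.5 m/s².
v = v₀ + at = 0 + (17.5)(5) = 87.5 m/s
Δx = v₀t + ½at² = 0·5 + 0.5·17.5·5² = 219 m

Phase 2 (coasting upward): v₀ = 87.5 m/s, a = -9.8 m/s².
v = v₀ + at → t = (0 − 87.5) / -9.8 = 8.93 s
v² = v₀² + 2aΔx → Δx = (0² − 87.5²)/(2·-9.8) = 391 m
Maximum height = 219 + 391 = 609 m

609.4 m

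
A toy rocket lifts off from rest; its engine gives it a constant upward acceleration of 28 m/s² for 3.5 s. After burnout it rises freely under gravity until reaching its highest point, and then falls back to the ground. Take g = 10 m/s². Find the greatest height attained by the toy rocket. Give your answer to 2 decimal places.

Phase 1 (powered ascent): v₀ = 0 m/s, a = 28 m/s².
v = v₀ + at = 0 + (28)(3.5) = 98.0 m/s
Δx = v₀t + ½at² = 0·3.5 + 0.5·28·3.5² = 172 m

Phase 2 (coasting upward): v₀ = 98.0 m/s, a = -10 m/s².
v = v₀ + at → t = (0 − 98.0) / -10 = 9.80 s
v² = v₀² + 2aΔx → Δx = (0² − 98.0²)/(2·-10) = 480 m
Maximum height = 172 + 480 = 652 m

651.70 m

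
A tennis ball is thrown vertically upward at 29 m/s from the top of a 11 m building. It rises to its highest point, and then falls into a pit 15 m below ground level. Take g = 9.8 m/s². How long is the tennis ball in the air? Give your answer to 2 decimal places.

Phase 1 (rising): v₀ = 29.0 m/s, a = -9.8 m/s².
v = v₀ + at → t = (0 − 29.0) / -9.8 = 2.96 s
v² = v₀² + 2aΔx → Δx = (0² − 29.0²)/(2·-9.8) = 42.9 m

Phase 2 (falling): v₀ = 0 m/s, a = -9.8 m/s².
Falls 68.9 m from rest: t = √(2·68.9/9.8) = 3.75 s; v = g·t = 36.8 m/s.
Total time = 2.96 + 3.75 = 6.71 s

6.71 s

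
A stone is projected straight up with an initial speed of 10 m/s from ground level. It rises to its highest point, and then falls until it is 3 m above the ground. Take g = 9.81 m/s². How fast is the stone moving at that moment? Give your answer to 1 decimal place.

Phase 1 (rising): v₀ = 10.0 m/s, a = -9.81 m/s².
v = v₀ + at → t = (0 − 10.0) / -9.81 = 1.02 s
v² = v₀² + 2aΔx → Δx = (0² − 10.0²)/(2·-9.81) = 5.10 m

Phase 2 (falling): v₀ = 0 m/s, a = -9.81 m/s².
Falls 2.10 m from rest: t = √(2·2.10/9.81) = 0.654 s; v = g·t = 6.41 m/s.
Final speed = 6.41 m/s

6.4 m/s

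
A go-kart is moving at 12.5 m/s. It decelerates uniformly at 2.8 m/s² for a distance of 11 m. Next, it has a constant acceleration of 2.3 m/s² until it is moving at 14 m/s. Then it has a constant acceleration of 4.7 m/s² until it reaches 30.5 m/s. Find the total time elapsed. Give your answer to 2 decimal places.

Phase 1 (decelerating): v₀ = 12.5 m/s, a = -2.8 m/s².
v² = v₀² + 2aΔx = 12.5² + 2·-2.8·11 = 94.7 → v = 9.73 m/s
t = (v − v₀)/a = (9.73 − 12.5)/-2.8 = 0.990 s

Phase 2 (accelerating): v₀ = 9.73 m/s, a = 2.3 m/s².
v = v₀ + at → t = (14 − 9.73) / 2.3 = 1.86 s
v² = v₀² + 2aΔx → Δx = (14² − 9.73²)/(2·2.3) = 22.0 m

Phase 3 (accelerating): v₀ = 14.0 m/s, a = 4.7 m/s².
v = v₀ + at → t = (30.5 − 14.0) / 4.7 = 3.51 s
v² = v₀² + 2aΔx → Δx = (30.5² − 14.0²)/(2·4.7) = 78.1 m
Total time = 0.990 + 1.86 + 3.51 = 6.36 s

6.36 s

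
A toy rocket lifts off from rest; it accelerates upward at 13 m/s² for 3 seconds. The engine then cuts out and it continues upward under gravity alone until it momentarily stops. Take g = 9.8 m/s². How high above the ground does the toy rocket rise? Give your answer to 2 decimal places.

Phase 1 (powered ascent): v₀ = 0 m/s, a = 13 m/s².
v = v₀ + at = 0 + (13)(3) = 39.0 m/s
Δx = v₀t + ½at² = 0·3 + 0.5·13·3² = 58.5 m

Phase 2 (coasting upward): v₀ = 39.0 m/s, a = -9.8 m/s².
v = v₀ + at → t = (0 − 39.0) / -9.8 = 3.98 s
v² = v₀² + 2aΔx → Δx = (0² − 39.0²)/(2·-9.8) = 77.6 m
Maximum height = 58.5 + 77.6 = 136 m

136.10 m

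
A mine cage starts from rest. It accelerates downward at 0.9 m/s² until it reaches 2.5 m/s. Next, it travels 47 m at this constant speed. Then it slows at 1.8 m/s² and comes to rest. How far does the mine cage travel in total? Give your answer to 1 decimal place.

Phase 1 (accelerating): v₀ = 0 m/s, a = 0.9 m/s².
v = v₀ + at → t = (2.5 − 0) / 0.9 = 2.78 s
v² = v₀² + 2aΔx → Δx = (2.5² − 0²)/(2·0.9) = 3.47 m

Phase 2 (constant speed): v₀ = 2.50 m/s, a = 0 m/s².
Constant speed: t = d/v = 47/2.50 = 18.8 s

Phase 3 (decelerating): v₀ = 2.50 m/s, a = -1.8 m/s².
v = v₀ + at → t = (0 − 2.50) / -1.8 = 1.39 s
v² = v₀² + 2aΔx → Δx = (0² − 2.50²)/(2·-1.8) = 1.74 m
Total distance = 3.47 + 47.0 + 1.74 = 52.2 m

52.2 m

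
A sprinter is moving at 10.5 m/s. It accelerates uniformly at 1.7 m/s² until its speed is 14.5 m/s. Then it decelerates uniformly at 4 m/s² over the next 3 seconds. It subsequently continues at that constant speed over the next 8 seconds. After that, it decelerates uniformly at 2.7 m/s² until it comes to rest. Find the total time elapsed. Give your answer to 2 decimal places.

14.28 s

Phase 1 (accelerating): v₀ = 10.5 m/s, a = 1.7 m/s².
v = v₀ + at → t = (14.5 − 10.5) / 1.7 = 2.35 s
v² = v₀² + 2aΔx → Δx = (14.5² − 10.5²)/(2·1.7) = 29.4 m

Phase 2 (decelerating): v₀ = 14.5 m/s, a = -4 m/s².
v = v₀ + at = 14.5 + (-4)(3) = 2.50 m/s
Δx = v₀t + ½at² = 14.5·3 + 0.5·-4·3² = 25.5 m

Phase 3 (constant speed): v₀ = 2.50 m/s, a = 0 m/s².
v = v₀ + at = 2.50 + (0)(8) = 2.50 m/s
Δx = v₀t + ½at² = 2.50·8 + 0.5·0·8² = 20.0 m

Phase 4 (decelerating): v₀ = 2.50 m/s, a = -2.7 m/s².
v = v₀ + at → t = (0 − 2.50) / -2.7 = 0.926 s
v² = v₀² + 2aΔx → Δx = (0² − 2.50²)/(2·-2.7) = 1.16 m
Total time = 2.35 + 3.00 + 8.00 + 0.926 = 14.3 s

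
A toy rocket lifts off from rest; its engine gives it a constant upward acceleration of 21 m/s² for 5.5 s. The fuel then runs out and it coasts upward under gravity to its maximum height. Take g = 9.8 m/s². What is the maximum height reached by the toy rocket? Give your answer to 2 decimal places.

998.25 m

Phase 1 (powered ascent): v₀ = 0 m/s, a = 21 m/s².
v = v₀ + at = 0 + (21)(5.5) = 116 m/s
Δx = v₀t + ½at² = 0·5.5 + 0.5·21·5.5² = 318 m

Phase 2 (coasting upward): v₀ = 116 m/s, a = -9.8 m/s².
v = v₀ + at → t = (0 − 116) / -9.8 = 11.8 s
v² = v₀² + 2aΔx → Δx = (0² − 116²)/(2·-9.8) = 681 m
Maximum height = 318 + 681 = 998 m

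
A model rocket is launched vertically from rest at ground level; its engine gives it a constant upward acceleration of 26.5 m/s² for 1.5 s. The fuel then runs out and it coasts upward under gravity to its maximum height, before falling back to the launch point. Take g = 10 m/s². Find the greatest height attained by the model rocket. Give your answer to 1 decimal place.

108.8 m

Phase 1 (powered ascent): v₀ = 0 m/s, a = 26.5 m/s².
v = v₀ + at = 0 + (26.5)(1.5) = 39.8 m/s
Δx = v₀t + ½at² = 0·1.5 + 0.5·26.5·1.5² = 29.8 m

Phase 2 (coasting upward): v₀ = 39.8 m/s, a = -10 m/s².
v = v₀ + at → t = (0 − 39.8) / -10 = 3.98 s
v² = v₀² + 2aΔx → Δx = (0² − 39.8²)/(2·-10) = 79.0 m
Maximum height = 29.8 + 79.0 = 109 m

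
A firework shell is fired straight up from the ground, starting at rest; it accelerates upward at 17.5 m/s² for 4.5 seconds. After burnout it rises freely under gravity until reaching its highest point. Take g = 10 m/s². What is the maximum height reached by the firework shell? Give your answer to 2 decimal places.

487.27 m

Phase 1 (powered ascent): v₀ = 0 m/s, a = 17.5 m/s².
v = v₀ + at = 0 + (17.5)(4.5) = 78.8 m/s
Δx = v₀t + ½at² = 0·4.5 + 0.5·17.5·4.5² = 177 m

Phase 2 (coasting upward): v₀ = 78.8 m/s, a = -10 m/s².
v = v₀ + at → t = (0 − 78.8) / -10 = 7.88 s
v² = v₀² + 2aΔx → Δx = (0² − 78.8²)/(2·-10) = 310 m
Maximum height = 177 + 310 = 487 m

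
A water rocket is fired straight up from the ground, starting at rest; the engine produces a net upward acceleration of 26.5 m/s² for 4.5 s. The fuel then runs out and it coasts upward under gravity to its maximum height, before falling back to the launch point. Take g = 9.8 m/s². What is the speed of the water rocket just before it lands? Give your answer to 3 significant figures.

140 m/s

Phase 1 (powered ascent): v₀ = 0 m/s, a = 26.5 m/s².
v = v₀ + at = 0 + (26.5)(4.5) = 119 m/s
Δx = v₀t + ½at² = 0·4.5 + 0.5·26.5·4.5² = 268 m

Phase 2 (coasting upward): v₀ = 119 m/s, a = -9.8 m/s².
v = v₀ + at → t = (0 − 119) / -9.8 = 12.2 s
v² = v₀² + 2aΔx → Δx = (0² − 119²)/(2·-9.8) = 726 m

Phase 3 (free fall): v₀ = 0 m/s, a = -9.8 m/s².
Falls 994 m from rest: t = √(2·994/9.8) = 14.2 s; v = g·t = 140 m/s.
Impact speed = 140 m/s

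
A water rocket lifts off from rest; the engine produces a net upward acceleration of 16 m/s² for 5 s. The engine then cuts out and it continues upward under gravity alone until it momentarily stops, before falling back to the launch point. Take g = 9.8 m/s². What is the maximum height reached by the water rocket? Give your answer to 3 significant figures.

527 m

Phase 1 (powered ascent): v₀ = 0 m/s, a = 16 m/s².
v = v₀ + at = 0 + (16)(5) = 80.0 m/s
Δx = v₀t + ½at² = 0·5 + 0.5·16·5² = 200 m

Phase 2 (coasting upward): v₀ = 80.0 m/s, a = -9.8 m/s².
v = v₀ + at → t = (0 − 80.0) / -9.8 = 8.16 s
v² = v₀² + 2aΔx → Δx = (0² − 80.0²)/(2·-9.8) = 327 m
Maximum height = 200 + 327 = 527 m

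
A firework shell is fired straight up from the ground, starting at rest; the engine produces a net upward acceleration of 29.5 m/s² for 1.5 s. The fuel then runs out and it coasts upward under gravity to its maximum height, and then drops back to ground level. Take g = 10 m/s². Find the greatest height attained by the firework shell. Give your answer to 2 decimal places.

131.09 m

Phase 1 (powered ascent): v₀ = 0 m/s, a = 29.5 m/s².
v = v₀ + at = 0 + (29.5)(1.5) = 44.2 m/s
Δx = v₀t + ½at² = 0·1.5 + 0.5·29.5·1.5² = 33.2 m

Phase 2 (coasting upward): v₀ = 44.2 m/s, a = -10 m/s².
v = v₀ + at → t = (0 − 44.2) / -10 = 4.42 s
v² = v₀² + 2aΔx → Δx = (0² − 44.2²)/(2·-10) = 97.9 m
Maximum height = 33.2 + 97.9 = 131 m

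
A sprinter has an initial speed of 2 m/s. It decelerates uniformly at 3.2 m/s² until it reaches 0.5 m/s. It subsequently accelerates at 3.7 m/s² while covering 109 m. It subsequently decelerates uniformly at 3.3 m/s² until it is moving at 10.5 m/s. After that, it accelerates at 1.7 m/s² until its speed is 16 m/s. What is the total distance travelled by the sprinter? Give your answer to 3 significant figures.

258 m

Phase 1 (decelerating): v₀ = 2.00 m/s, a = -3.2 m/s².
v = v₀ + at → t = (0.5 − 2.00) / -3.2 = 0.469 s
v² = v₀² + 2aΔx → Δx = (0.5² − 2.00²)/(2·-3.2) = 0.586 m

Phase 2 (accelerating): v₀ = 0.500 m/s, a = 3.7 m/s².
v² = v₀² + 2aΔx = 0.500² + 2·3.7·109 = 807 → v = 28.4 m/s
t = (v − v₀)/a = (28.4 − 0.500)/3.7 = 7.54 s

Phase 3 (decelerating): v₀ = 28.4 m/s, a = -3.3 m/s².
v = v₀ + at → t = (10.5 − 28.4) / -3.3 = 5.43 s
v² = v₀² + 2aΔx → Δx = (10.5² − 28.4²)/(2·-3.3) = 106 m

Phase 4 (accelerating): v₀ = 10.5 m/s, a = 1.7 m/s².
v = v₀ + at → t = (16 − 10.5) / 1.7 = 3.24 s
v² = v₀² + 2aΔx → Δx = (16² − 10.5²)/(2·1.7) = 42.9 m
Total distance = 0.586 + 109 + 106 + 42.9 = 258 m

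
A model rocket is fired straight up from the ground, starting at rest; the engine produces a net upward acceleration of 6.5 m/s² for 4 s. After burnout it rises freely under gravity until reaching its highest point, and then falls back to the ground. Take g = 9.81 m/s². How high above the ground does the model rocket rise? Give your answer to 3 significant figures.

Phase 1 (powered ascent): v₀ = 0 m/s, a = 6.5 m/s².
v = v₀ + at = 0 + (6.5)(4) = 26.0 m/s
Δx = v₀t + ½at² = 0·4 + 0.5·6.5·4² = 52.0 m

Phase 2 (coasting upward): v₀ = 26.0 m/s, a = -9.81 m/s².
v = v₀ + at → t = (0 − 26.0) / -9.81 = 2.65 s
v² = v₀² + 2aΔx → Δx = (0² − 26.0²)/(2·-9.81) = 34.5 m
Maximum height = 52.0 + 34.5 = 86.5 m

86.5 m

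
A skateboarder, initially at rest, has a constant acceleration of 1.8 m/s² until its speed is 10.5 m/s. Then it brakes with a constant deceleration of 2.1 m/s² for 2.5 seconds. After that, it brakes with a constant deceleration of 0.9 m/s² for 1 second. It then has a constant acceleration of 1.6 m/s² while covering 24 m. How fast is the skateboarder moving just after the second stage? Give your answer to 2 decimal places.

5.25 m/s

Phase 1 (accelerating): v₀ = 0 m/s, a = 1.8 m/s².
v = v₀ + at → t = (10.5 − 0) / 1.8 = 5.83 s
v² = v₀² + 2aΔx → Δx = (10.5² − 0²)/(2·1.8) = 30.6 m

Phase 2 (decelerating): v₀ = 10.5 m/s, a = -2.1 m/s².
v = v₀ + at = 10.5 + (-2.1)(2.5) = 5.25 m/s
Δx = v₀t + ½at² = 10.5·2.5 + 0.5·-2.1·2.5² = 19.7 m
Speed at end of phase 2 = 5.25 m/s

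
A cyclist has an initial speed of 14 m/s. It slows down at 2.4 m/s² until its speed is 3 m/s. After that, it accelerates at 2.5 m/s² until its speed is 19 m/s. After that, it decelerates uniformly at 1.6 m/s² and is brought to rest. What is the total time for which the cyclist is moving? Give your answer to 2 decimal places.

22.86 s

Phase 1 (decelerating): v₀ = 14.0 m/s, a = -2.4 m/s².
v = v₀ + at → t = (3 − 14.0) / -2.4 = 4.58 s
v² = v₀² + 2aΔx → Δx = (3² − 14.0²)/(2·-2.4) = 39.0 m

Phase 2 (accelerating): v₀ = 3.00 m/s, a = 2.5 m/s².
v = v₀ + at → t = (19 − 3.00) / 2.5 = 6.40 s
v² = v₀² + 2aΔx → Δx = (19² − 3.00²)/(2·2.5) = 70.4 m

Phase 3 (decelerating): v₀ = 19.0 m/s, a = -1.6 m/s².
v = v₀ + at → t = (0 − 19.0) / -1.6 = 11.9 s
v² = v₀² + 2aΔx → Δx = (0² − 19.0²)/(2·-1.6) = 113 m
Total time = 4.58 + 6.40 + 11.9 = 22.9 s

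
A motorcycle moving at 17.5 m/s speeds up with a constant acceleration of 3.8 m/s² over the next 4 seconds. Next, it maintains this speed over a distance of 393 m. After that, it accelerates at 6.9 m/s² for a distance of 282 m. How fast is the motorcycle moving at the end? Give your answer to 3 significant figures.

70.4 m/s

Phase 1 (accelerating): v₀ = 17.5 m/s, a = 3.8 m/s².
v = v₀ + at = 17.5 + (3.8)(4) = 32.7 m/s
Δx = v₀t + ½at² = 17.5·4 + 0.5·3.8·4² = 100 m

Phase 2 (constant speed): v₀ = 32.7 m/s, a = 0 m/s².
Constant speed: t = d/v = 393/32.7 = 12.0 s

Phase 3 (accelerating): v₀ = 32.7 m/s, a = 6.9 m/s².
v² = v₀² + 2aΔx = 32.7² + 2·6.9·282 = 4960 → v = 70.4 m/s
t = (v − v₀)/a = (70.4 − 32.7)/6.9 = 5.47 s
Final speed = 70.4 m/s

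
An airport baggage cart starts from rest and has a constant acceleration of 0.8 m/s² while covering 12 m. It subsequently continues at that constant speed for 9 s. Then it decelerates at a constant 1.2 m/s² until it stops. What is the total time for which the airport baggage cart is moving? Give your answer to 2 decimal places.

Phase 1 (accelerating): v₀ = 0 m/s, a = 0.8 m/s².
v² = v₀² + 2aΔx = 0² + 2·0.8·12 = 19.2 → v = 4.38 m/s
t = (v − v₀)/a = (4.38 − 0)/0.8 = 5.48 s

Phase 2 (constant speed): v₀ = 4.38 m/s, a = 0 m/s².
v = v₀ + at = 4.38 + (0)(9) = 4.38 m/s
Δx = v₀t + ½at² = 4.38·9 + 0.5·0·9² = 39.4 m

Phase 3 (decelerating): v₀ = 4.38 m/s, a = -1.2 m/s².
v = v₀ + at → t = (0 − 4.38) / -1.2 = 3.65 s
v² = v₀² + 2aΔx → Δx = (0² − 4.38²)/(2·-1.2) = 8.00 m
Total time = 5.48 + 9.00 + 3.65 = 18.1 s

18.13 s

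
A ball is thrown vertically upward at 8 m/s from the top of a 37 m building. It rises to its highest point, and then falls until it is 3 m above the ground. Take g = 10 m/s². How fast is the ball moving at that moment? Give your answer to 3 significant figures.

27.3 m/s

Phase 1 (rising): v₀ = 8.00 m/s, a = -10 m/s².
v = v₀ + at → t = (0 − 8.00) / -10 = 0.800 s
v² = v₀² + 2aΔx → Δx = (0² − 8.00²)/(2·-10) = 3.20 m

Phase 2 (falling): v₀ = 0 m/s, a = -10 m/s².
Falls 37.2 m from rest: t = √(2·37.2/10) = 2.73 s; v = g·t = 27.3 m/s.
Final speed = 27.3 m/s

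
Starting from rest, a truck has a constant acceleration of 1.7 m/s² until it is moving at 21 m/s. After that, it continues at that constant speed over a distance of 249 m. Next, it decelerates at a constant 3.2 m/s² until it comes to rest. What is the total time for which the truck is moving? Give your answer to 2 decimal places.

30.77 s

Phase 1 (accelerating): v₀ = 0 m/s, a = 1.7 m/s².
v = v₀ + at → t = (21 − 0) / 1.7 = 12.4 s
v² = v₀² + 2aΔx → Δx = (21² − 0²)/(2·1.7) = 130 m

Phase 2 (constant speed): v₀ = 21.0 m/s, a = 0 m/s².
Constant speed: t = d/v = 249/21.0 = 11.9 s

Phase 3 (decelerating): v₀ = 21.0 m/s, a = -3.2 m/s².
v = v₀ + at → t = (0 − 21.0) / -3.2 = 6.56 s
v² = v₀² + 2aΔx → Δx = (0² − 21.0²)/(2·-3.2) = 68.9 m
Total time = 12.4 + 11.9 + 6.56 = 30.8 s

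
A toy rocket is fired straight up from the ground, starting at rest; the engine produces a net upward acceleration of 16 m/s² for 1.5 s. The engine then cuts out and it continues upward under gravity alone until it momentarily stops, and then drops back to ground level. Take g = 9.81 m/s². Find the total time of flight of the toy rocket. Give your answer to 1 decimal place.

Phase 1 (powered ascent): v₀ = 0 m/s, a = 16 m/s².
v = v₀ + at = 0 + (16)(1.5) = 24.0 m/s
Δx = v₀t + ½at² = 0·1.5 + 0.5·16·1.5² = 18.0 m

Phase 2 (coasting upward): v₀ = 24.0 m/s, a = -9.81 m/s².
v = v₀ + at → t = (0 − 24.0) / -9.81 = 2.45 s
v² = v₀² + 2aΔx → Δx = (0² − 24.0²)/(2·-9.81) = 29.4 m

Phase 3 (free fall): v₀ = 0 m/s, a = -9.81 m/s².
Falls 47.4 m from rest: t = √(2·47.4/9.81) = 3.11 s; v = g·t = 30.5 m/s.
Total time = 1.50 + 2.45 + 3.11 = 7.05 s

7.1 s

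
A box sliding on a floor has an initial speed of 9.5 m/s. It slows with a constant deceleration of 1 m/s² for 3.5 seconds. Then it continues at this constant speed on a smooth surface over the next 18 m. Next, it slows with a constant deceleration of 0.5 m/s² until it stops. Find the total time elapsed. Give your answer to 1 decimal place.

Phase 1 (decelerating): v₀ = 9.50 m/s, a = -1 m/s².
v = v₀ + at = 9.50 + (-1)(3.5) = 6.00 m/s
Δx = v₀t + ½at² = 9.50·3.5 + 0.5·-1·3.5² = 27.1 m

Phase 2 (constant speed): v₀ = 6.00 m/s, a = 0 m/s².
Constant speed: t = d/v = 18/6.00 = 3.00 s

Phase 3 (decelerating): v₀ = 6.00 m/s, a = -0.5 m/s².
v = v₀ + at → t = (0 − 6.00) / -0.5 = 12.0 s
v² = v₀² + 2aΔx → Δx = (0² − 6.00²)/(2·-0.5) = 36.0 m
Total time = 3.50 + 3.00 + 12.0 = 18.5 s

18.5 s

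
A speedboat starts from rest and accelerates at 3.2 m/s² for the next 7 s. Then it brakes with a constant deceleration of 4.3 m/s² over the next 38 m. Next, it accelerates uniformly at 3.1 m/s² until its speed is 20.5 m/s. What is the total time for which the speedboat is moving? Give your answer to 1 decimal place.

Phase 1 (accelerating): v₀ = 0 m/s, a = 3.2 m/s².
v = v₀ + at = 0 + (3.2)(7) = 22.4 m/s
Δx = v₀t + ½at² = 0·7 + 0.5·3.2·7² = 78.4 m

Phase 2 (decelerating): v₀ = 22.4 m/s, a = -4.3 m/s².
v² = v₀² + 2aΔx = 22.4² + 2·-4.3·38 = 175 → v = 13.2 m/s
t = (v − v₀)/a = (13.2 − 22.4)/-4.3 = 2.13 s

Phase 3 (accelerating): v₀ = 13.2 m/s, a = 3.1 m/s².
v = v₀ + at → t = (20.5 − 13.2) / 3.1 = 2.35 s
v² = v₀² + 2aΔx → Δx = (20.5² − 13.2²)/(2·3.1) = 39.6 m
Total time = 7.00 + 2.13 + 2.35 = 11.5 s

11.5 s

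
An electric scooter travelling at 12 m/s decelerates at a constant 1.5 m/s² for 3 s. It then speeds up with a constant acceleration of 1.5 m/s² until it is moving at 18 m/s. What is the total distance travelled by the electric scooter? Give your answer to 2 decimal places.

Phase 1 (decelerating): v₀ = 12.0 m/s, a = -1.5 m/s².
v = v₀ + at = 12.0 + (-1.5)(3) = 7.50 m/s
Δx = v₀t + ½at² = 12.0·3 + 0.5·-1.5·3² = 29.2 m

Phase 2 (accelerating): v₀ = 7.50 m/s, a = 1.5 m/s².
v = v₀ + at → t = (18 − 7.50) / 1.5 = 7.00 s
v² = v₀² + 2aΔx → Δx = (18² − 7.50²)/(2·1.5) = 89.2 m
Total distance = 29.2 + 89.2 = 118 m

118.50 m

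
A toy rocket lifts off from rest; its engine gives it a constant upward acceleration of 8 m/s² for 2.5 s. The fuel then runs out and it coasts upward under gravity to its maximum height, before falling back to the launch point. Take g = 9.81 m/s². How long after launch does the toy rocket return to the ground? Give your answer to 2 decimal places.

7.58 s

Phase 1 (powered ascent): v₀ = 0 m/s, a = 8 m/s².
v = v₀ + at = 0 + (8)(2.5) = 20.0 m/s
Δx = v₀t + ½at² = 0·2.5 + 0.5·8·2.5² = 25.0 m

Phase 2 (coasting upward): v₀ = 20.0 m/s, a = -9.81 m/s².
v = v₀ + at → t = (0 − 20.0) / -9.81 = 2.04 s
v² = v₀² + 2aΔx → Δx = (0² − 20.0²)/(2·-9.81) = 20.4 m

Phase 3 (free fall): v₀ = 0 m/s, a = -9.81 m/s².
Falls 45.4 m from rest: t = √(2·45.4/9.81) = 3.04 s; v = g·t = 29.8 m/s.
Total time = 2.50 + 2.04 + 3.04 = 7.58 s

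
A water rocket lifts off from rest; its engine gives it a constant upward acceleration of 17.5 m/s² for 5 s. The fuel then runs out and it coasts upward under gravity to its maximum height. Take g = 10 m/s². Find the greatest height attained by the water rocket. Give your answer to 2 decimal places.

Phase 1 (powered ascent): v₀ = 0 m/s, a = 17.5 m/s².
v = v₀ + at = 0 + (17.5)(5) = 87.5 m/s
Δx = v₀t + ½at² = 0·5 + 0.5·17.5·5² = 219 m

Phase 2 (coasting upward): v₀ = 87.5 m/s, a = -10 m/s².
v = v₀ + at → t = (0 − 87.5) / -10 = 8.75 s
v² = v₀² + 2aΔx → Δx = (0² − 87.5²)/(2·-10) = 383 m
Maximum height = 219 + 383 = 602 m

601.56 m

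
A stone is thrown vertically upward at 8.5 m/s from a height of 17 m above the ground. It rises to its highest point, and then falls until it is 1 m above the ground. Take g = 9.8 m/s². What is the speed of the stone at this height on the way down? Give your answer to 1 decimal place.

Phase 1 (rising): v₀ = 8.50 m/s, a = -9.8 m/s².
v = v₀ + at → t = (0 − 8.50) / -9.8 = 0.867 s
v² = v₀² + 2aΔx → Δx = (0² − 8.50²)/(2·-9.8) = 3.69 m

Phase 2 (falling): v₀ = 0 m/s, a = -9.8 m/s².
Falls 19.7 m from rest: t = √(2·19.7/9.8) = 2.00 s; v = g·t = 19.6 m/s.
Final speed = 19.6 m/s

19.6 m/s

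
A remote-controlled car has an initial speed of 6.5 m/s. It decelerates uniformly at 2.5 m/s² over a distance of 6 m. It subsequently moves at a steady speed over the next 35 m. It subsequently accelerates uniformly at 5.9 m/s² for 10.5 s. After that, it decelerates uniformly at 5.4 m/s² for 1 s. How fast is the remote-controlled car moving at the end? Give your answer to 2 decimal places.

Phase 1 (decelerating): v₀ = 6.50 m/s, a = -2.5 m/s².
v² = v₀² + 2aΔx = 6.50² + 2·-2.5·6 = 12.2 → v = 3.50 m/s
t = (v − v₀)/a = (3.50 − 6.50)/-2.5 = 1.20 s

Phase 2 (constant speed): v₀ = 3.50 m/s, a = 0 m/s².
Constant speed: t = d/v = 35/3.50 = 10.0 s

Phase 3 (accelerating): v₀ = 3.50 m/s, a = 5.9 m/s².
v = v₀ + at = 3.50 + (5.9)(10.5) = 65.5 m/s
Δx = v₀t + ½at² = 3.50·10.5 + 0.5·5.9·10.5² = 362 m

Phase 4 (decelerating): v₀ = 65.5 m/s, a = -5.4 m/s².
v = v₀ + at = 65.5 + (-5.4)(1) = 60.1 m/s
Δx = v₀t + ½at² = 65.5·1 + 0.5·-5.4·1² = 62.8 m
Final speed = 60.1 m/s

60.05 m/s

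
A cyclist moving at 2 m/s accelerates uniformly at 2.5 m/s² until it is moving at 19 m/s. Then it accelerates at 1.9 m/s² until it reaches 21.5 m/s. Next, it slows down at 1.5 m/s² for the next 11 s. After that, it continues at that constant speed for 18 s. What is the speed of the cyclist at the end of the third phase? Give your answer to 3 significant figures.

Phase 1 (accelerating): v₀ = 2.00 m/s, a = 2.5 m/s².
v = v₀ + at → t = (19 − 2.00) / 2.5 = 6.80 s
v² = v₀² + 2aΔx → Δx = (19² − 2.00²)/(2·2.5) = 71.4 m

Phase 2 (accelerating): v₀ = 19.0 m/s, a = 1.9 m/s².
v = v₀ + at → t = (21.5 − 19.0) / 1.9 = 1.32 s
v² = v₀² + 2aΔx → Δx = (21.5² − 19.0²)/(2·1.9) = 26.6 m

Phase 3 (decelerating): v₀ = 21.5 m/s, a = -1.5 m/s².
v = v₀ + at = 21.5 + (-1.5)(11) = 5.00 m/s
Δx = v₀t + ½at² = 21.5·11 + 0.5·-1.5·11² = 146 m
Speed at end of phase 3 = 5.00 m/s

5.00 m/s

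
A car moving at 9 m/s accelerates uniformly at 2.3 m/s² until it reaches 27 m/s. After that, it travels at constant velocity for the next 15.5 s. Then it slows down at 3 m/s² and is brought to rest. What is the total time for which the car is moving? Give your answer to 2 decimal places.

32.33 s

Phase 1 (accelerating): v₀ = 9.00 m/s, a = 2.3 m/s².
v = v₀ + at → t = (27 − 9.00) / 2.3 = 7.83 s
v² = v₀² + 2aΔx → Δx = (27² − 9.00²)/(2·2.3) = 141 m

Phase 2 (constant speed): v₀ = 27.0 m/s, a = 0 m/s².
v = v₀ + at = 27.0 + (0)(15.5) = 27.0 m/s
Δx = v₀t + ½at² = 27.0·15.5 + 0.5·0·15.5² = 418 m

Phase 3 (decelerating): v₀ = 27.0 m/s, a = -3 m/s².
v = v₀ + at → t = (0 − 27.0) / -3 = 9.00 s
v² = v₀² + 2aΔx → Δx = (0² − 27.0²)/(2·-3) = 122 m
Total time = 7.83 + 15.5 + 9.00 = 32.3 s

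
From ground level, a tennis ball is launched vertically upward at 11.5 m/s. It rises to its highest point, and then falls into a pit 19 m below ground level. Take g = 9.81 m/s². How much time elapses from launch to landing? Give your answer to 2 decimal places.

Phase 1 (rising): v₀ = 11.5 m/s, a = -9.81 m/s².
v = v₀ + at → t = (0 − 11.5) / -9.81 = 1.17 s
v² = v₀² + 2aΔx → Δx = (0² − 11.5²)/(2·-9.81) = 6.74 m

Phase 2 (falling): v₀ = 0 m/s, a = -9.81 m/s².
Falls 25.7 m from rest: t = √(2·25.7/9.81) = 2.29 s; v = g·t = 22.5 m/s.
Total time = 1.17 + 2.29 = 3.46 s

3.46 s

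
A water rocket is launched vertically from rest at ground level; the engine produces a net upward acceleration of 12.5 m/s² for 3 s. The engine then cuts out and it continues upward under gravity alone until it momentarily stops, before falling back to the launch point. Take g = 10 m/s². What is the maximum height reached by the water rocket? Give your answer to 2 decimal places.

Phase 1 (powered ascent): v₀ = 0 m/s, a = 12.5 m/s².
v = v₀ + at = 0 + (12.5)(3) = 37.5 m/s
Δx = v₀t + ½at² = 0·3 + 0.5·12.5·3² = 56.2 m

Phase 2 (coasting upward): v₀ = 37.5 m/s, a = -10 m/s².
v = v₀ + at → t = (0 − 37.5) / -10 = 3.75 s
v² = v₀² + 2aΔx → Δx = (0² − 37.5²)/(2·-10) = 70.3 m
Maximum height = 56.2 + 70.3 = 127 m

126.56 m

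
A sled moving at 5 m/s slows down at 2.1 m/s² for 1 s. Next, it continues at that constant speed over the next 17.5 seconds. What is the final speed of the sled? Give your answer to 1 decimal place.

2.9 m/s

Phase 1 (decelerating): v₀ = 5.00 m/s, a = -2.1 m/s².
v = v₀ + at = 5.00 + (-2.1)(1) = 2.90 m/s
Δx = v₀t + ½at² = 5.00·1 + 0.5·-2.1·1² = 3.95 m

Phase 2 (constant speed): v₀ = 2.90 m/s, a = 0 m/s².
v = v₀ + at = 2.90 + (0)(17.5) = 2.90 m/s
Δx = v₀t + ½at² = 2.90·17.5 + 0.5·0·17.5² = 50.8 m
Final speed = 2.90 m/s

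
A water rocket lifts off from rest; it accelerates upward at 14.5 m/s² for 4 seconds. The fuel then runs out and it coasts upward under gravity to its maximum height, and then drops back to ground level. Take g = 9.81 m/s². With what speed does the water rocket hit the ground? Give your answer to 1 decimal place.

75.1 m/s

Phase 1 (powered ascent): v₀ = 0 m/s, a = 14.5 m/s².
v = v₀ + at = 0 + (14.5)(4) = 58.0 m/s
Δx = v₀t + ½at² = 0·4 + 0.5·14.5·4² = 116 m

Phase 2 (coasting upward): v₀ = 58.0 m/s, a = -9.81 m/s².
v = v₀ + at → t = (0 − 58.0) / -9.81 = 5.91 s
v² = v₀² + 2aΔx → Δx = (0² − 58.0²)/(2·-9.81) = 171 m

Phase 3 (free fall): v₀ = 0 m/s, a = -9.81 m/s².
Falls 287 m from rest: t = √(2·287/9.81) = 7.66 s; v = g·t = 75.1 m/s.
Impact speed = 75.1 m/s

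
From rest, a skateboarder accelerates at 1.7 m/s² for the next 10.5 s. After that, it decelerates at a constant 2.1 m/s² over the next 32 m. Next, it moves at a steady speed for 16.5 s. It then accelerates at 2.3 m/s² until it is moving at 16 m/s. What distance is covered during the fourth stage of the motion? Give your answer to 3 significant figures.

15.6 m

Phase 1 (accelerating): v₀ = 0 m/s, a = 1.7 m/s².
v = v₀ + at = 0 + (1.7)(10.5) = 17.8 m/s
Δx = v₀t + ½at² = 0·10.5 + 0.5·1.7·10.5² = 93.7 m

Phase 2 (decelerating): v₀ = 17.8 m/s, a = -2.1 m/s².
v² = v₀² + 2aΔx = 17.8² + 2·-2.1·32 = 184 → v = 13.6 m/s
t = (v − v₀)/a = (13.6 − 17.8)/-2.1 = 2.04 s

Phase 3 (constant speed): v₀ = 13.6 m/s, a = 0 m/s².
v = v₀ + at = 13.6 + (0)(16.5) = 13.6 m/s
Δx = v₀t + ½at² = 13.6·16.5 + 0.5·0·16.5² = 224 m

Phase 4 (accelerating): v₀ = 13.6 m/s, a = 2.3 m/s².
v = v₀ + at → t = (16 − 13.6) / 2.3 = 1.06 s
v² = v₀² + 2aΔx → Δx = (16² − 13.6²)/(2·2.3) = 15.6 m
Distance in phase 4 = 15.6 m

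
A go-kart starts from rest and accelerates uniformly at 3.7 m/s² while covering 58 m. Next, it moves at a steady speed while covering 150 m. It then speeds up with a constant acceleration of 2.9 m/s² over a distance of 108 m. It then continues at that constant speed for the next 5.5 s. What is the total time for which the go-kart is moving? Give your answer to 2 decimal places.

22.40 s

Phase 1 (accelerating): v₀ = 0 m/s, a = 3.7 m/s².
v² = v₀² + 2aΔx = 0² + 2·3.7·58 = 429 → v = 20.7 m/s
t = (v − v₀)/a = (20.7 − 0)/3.7 = 5.60 s

Phase 2 (constant speed): v₀ = 20.7 m/s, a = 0 m/s².
Constant speed: t = d/v = 150/20.7 = 7.24 s

Phase 3 (accelerating): v₀ = 20.7 m/s, a = 2.9 m/s².
v² = v₀² + 2aΔx = 20.7² + 2·2.9·108 = 1060 → v = 32.5 m/s
t = (v − v₀)/a = (32.5 − 20.7)/2.9 = 4.06 s

Phase 4 (constant speed): v₀ = 32.5 m/s, a = 0 m/s².
v = v₀ + at = 32.5 + (0)(5.5) = 32.5 m/s
Δx = v₀t + ½at² = 32.5·5.5 + 0.5·0·5.5² = 179 m
Total time = 5.60 + 7.24 + 4.06 + 5.50 = 22.4 s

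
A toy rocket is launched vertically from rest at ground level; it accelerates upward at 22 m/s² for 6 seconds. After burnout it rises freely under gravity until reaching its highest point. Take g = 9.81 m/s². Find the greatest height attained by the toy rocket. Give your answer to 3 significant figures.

1280 m

Phase 1 (powered ascent): v₀ = 0 m/s, a = 22 m/s².
v = v₀ + at = 0 + (22)(6) = 132 m/s
Δx = v₀t + ½at² = 0·6 + 0.5·22·6² = 396 m

Phase 2 (coasting upward): v₀ = 132 m/s, a = -9.81 m/s².
v = v₀ + at → t = (0 − 132) / -9.81 = 13.5 s
v² = v₀² + 2aΔx → Δx = (0² − 132²)/(2·-9.81) = 888 m
Maximum height = 396 + 888 = 1280 m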